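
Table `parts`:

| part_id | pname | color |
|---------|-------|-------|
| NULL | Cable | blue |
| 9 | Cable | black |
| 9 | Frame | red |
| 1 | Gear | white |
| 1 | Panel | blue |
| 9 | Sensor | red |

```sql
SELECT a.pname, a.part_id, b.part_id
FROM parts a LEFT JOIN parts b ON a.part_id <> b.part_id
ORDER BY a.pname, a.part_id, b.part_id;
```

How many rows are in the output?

LEFT JOIN keeps every row from `parts a`; unmatched rows get NULL for `parts b`'s columns.
Matching on a.part_id <> b.part_id. A NULL in a compared column never satisfies the condition.
Matched pairs: 12; unmatched a rows kept: 1.
Total: 12 matched + 1 padded = 13 rows.

13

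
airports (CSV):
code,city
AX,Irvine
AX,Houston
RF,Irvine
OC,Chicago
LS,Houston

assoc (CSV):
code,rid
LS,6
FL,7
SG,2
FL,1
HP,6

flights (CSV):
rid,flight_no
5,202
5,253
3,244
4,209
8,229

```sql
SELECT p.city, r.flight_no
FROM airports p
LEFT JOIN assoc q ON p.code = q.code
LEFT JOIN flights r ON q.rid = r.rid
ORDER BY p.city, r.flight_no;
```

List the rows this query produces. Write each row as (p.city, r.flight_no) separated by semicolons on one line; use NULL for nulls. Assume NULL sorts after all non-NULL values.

Evaluate left to right. First `airports p LEFT JOIN assoc q` on code: 5 row(s).
Then LEFT JOIN `flights r` on rid: each of those 5 rows is kept; rows whose q.rid has no match in r get NULL for r's columns.

(Chicago, NULL); (Houston, NULL); (Houston, NULL); (Irvine, NULL); (Irvine, NULL)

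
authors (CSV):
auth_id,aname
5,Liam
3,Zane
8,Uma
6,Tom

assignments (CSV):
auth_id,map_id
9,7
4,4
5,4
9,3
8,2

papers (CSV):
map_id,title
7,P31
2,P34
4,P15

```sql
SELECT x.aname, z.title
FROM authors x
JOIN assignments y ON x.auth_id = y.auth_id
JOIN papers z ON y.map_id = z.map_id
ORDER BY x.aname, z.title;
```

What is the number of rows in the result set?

2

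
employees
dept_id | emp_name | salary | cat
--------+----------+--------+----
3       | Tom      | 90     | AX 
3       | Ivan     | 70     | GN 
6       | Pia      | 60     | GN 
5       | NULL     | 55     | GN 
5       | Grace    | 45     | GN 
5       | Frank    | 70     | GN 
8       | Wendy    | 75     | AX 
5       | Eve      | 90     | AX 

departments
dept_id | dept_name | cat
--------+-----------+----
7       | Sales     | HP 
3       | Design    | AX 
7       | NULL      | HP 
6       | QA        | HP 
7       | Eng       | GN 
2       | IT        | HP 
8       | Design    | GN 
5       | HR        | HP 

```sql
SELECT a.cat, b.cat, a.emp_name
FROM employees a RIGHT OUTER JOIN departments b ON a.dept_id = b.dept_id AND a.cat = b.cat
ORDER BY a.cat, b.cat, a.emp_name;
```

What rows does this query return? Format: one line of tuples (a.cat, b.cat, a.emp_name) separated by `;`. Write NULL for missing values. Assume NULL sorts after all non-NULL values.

RIGHT JOIN keeps every row from `departments`; unmatched rows get NULL for `employees`'s columns.
Matching on a.dept_id = b.dept_id AND a.cat = b.cat.
Matched pairs: 1; unmatched b rows kept: 7.

(AX, AX, Tom); (NULL, GN, NULL); (NULL, GN, NULL); (NULL, HP, NULL); (NULL, HP, NULL); (NULL, HP, NULL); (NULL, HP, NULL); (NULL, HP, NULL)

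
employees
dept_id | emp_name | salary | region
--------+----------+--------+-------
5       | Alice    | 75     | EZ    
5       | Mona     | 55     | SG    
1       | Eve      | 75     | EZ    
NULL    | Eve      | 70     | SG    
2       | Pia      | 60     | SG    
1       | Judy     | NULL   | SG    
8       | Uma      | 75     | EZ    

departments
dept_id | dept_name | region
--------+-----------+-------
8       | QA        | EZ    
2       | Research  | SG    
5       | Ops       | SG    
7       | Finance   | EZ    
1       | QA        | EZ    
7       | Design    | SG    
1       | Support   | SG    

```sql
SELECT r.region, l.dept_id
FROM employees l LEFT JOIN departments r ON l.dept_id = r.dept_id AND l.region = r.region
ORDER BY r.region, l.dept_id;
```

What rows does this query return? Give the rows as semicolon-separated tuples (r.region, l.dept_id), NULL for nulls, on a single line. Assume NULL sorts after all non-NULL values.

(EZ, 1); (EZ, 8); (SG, 1); (SG, 2); (SG, 5); (NULL, 5); (NULL, NULL)

LEFT JOIN keeps every row from `employees`; unmatched rows get NULL for `departments`'s columns.
Matching on l.dept_id = r.dept_id AND l.region = r.region. A NULL in a compared column never satisfies the condition.
- l[0] dept_id=5, region=EZ → no match; kept with NULLs on the r side.
- l[1] dept_id=5, region=SG → 1 match(es) in r → 1 row(s).
- l[2] dept_id=1, region=EZ → 1 match(es) in r → 1 row(s).
- l[3] dept_id=NULL, region=SG → no match; kept with NULLs on the r side.
- l[4] dept_id=2, region=SG → 1 match(es) in r → 1 row(s).
- l[5] dept_id=1, region=SG → 1 match(es) in r → 1 row(s).
- l[6] dept_id=8, region=EZ → 1 match(es) in r → 1 row(s).
After projecting and ordering:
r.region | l.dept_id
EZ | 1
EZ | 8
SG | 1
SG | 2
SG | 5
NULL | 5
NULL | NULL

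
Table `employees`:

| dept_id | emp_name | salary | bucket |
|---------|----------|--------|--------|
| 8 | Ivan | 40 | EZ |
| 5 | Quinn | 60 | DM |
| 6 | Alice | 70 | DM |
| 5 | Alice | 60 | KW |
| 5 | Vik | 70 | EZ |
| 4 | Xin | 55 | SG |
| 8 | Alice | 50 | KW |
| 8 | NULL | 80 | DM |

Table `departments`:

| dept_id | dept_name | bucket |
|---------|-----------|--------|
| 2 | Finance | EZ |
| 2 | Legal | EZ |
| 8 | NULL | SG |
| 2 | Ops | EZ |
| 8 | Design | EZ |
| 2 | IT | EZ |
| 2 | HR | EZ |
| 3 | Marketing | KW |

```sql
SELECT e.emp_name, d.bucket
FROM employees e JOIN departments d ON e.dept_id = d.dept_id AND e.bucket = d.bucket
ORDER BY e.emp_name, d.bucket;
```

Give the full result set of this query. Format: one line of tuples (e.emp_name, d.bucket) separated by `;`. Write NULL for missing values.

(Ivan, EZ)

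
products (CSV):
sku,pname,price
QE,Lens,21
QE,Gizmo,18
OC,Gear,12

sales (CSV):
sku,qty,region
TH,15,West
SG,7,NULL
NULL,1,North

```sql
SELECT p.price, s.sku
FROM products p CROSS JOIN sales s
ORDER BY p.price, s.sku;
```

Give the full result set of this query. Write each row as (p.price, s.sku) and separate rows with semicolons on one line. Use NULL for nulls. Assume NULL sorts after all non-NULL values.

CROSS JOIN pairs every row of `products` with every row of `sales`: 3 × 3 = 9 rows.

(12, SG); (12, TH); (12, NULL); (18, SG); (18, TH); (18, NULL); (21, SG); (21, TH); (21, NULL)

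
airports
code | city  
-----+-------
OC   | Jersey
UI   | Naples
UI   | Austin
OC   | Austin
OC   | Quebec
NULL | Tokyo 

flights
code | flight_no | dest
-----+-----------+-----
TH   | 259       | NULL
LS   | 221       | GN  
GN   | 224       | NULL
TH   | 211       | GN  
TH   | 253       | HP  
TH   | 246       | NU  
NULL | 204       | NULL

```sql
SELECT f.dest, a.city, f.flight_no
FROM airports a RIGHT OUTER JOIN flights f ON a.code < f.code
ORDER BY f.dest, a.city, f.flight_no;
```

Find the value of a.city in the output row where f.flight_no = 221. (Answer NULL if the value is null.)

NULL

RIGHT JOIN keeps every row from `flights`; unmatched rows get NULL for `airports`'s columns.
Matching on a.code < f.code. A NULL in a compared column never satisfies the condition.
Matched pairs: 12; unmatched f rows kept: 3.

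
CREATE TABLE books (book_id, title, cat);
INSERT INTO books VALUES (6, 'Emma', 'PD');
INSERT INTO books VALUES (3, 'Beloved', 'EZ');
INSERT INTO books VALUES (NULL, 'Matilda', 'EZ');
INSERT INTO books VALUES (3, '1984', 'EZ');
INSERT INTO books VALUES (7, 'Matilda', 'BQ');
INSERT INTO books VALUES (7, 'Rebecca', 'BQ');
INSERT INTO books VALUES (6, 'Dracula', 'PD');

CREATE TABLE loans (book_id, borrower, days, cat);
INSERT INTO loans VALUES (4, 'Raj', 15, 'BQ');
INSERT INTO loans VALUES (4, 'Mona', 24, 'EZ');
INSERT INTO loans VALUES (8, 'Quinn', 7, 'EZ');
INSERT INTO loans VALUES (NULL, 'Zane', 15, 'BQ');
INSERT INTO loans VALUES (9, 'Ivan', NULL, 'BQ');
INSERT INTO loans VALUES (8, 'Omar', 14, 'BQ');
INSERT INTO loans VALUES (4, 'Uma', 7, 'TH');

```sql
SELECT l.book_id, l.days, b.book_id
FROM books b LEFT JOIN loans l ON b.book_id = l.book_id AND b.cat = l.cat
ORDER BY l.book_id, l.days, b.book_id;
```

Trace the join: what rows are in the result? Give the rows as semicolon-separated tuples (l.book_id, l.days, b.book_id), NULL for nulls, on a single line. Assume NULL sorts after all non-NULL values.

(NULL, NULL, 3); (NULL, NULL, 3); (NULL, NULL, 6); (NULL, NULL, 6); (NULL, NULL, 7); (NULL, NULL, 7); (NULL, NULL, NULL)

LEFT JOIN keeps every row from `books`; unmatched rows get NULL for `loans`'s columns.
Matching on b.book_id = l.book_id AND b.cat = l.cat. A NULL in a compared column never satisfies the condition.
Matched pairs: 0; unmatched b rows kept: 7.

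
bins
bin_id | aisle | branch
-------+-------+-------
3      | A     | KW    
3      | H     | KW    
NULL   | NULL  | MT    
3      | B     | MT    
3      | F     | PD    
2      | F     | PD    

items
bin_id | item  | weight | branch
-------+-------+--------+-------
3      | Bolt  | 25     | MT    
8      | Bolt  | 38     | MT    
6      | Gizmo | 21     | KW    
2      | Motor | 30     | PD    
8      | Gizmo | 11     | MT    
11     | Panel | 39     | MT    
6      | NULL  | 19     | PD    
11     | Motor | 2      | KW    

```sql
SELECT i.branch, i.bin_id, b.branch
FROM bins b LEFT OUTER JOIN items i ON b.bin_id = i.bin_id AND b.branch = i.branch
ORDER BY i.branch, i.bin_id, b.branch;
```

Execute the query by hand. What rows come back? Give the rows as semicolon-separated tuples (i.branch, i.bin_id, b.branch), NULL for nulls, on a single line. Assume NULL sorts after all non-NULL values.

(MT, 3, MT); (PD, 2, PD); (NULL, NULL, KW); (NULL, NULL, KW); (NULL, NULL, MT); (NULL, NULL, PD)

LEFT JOIN keeps every row from `bins`; unmatched rows get NULL for `items`'s columns.
Matching on b.bin_id = i.bin_id AND b.branch = i.branch. A NULL in a compared column never satisfies the condition.
Matched pairs: 2; unmatched b rows kept: 4.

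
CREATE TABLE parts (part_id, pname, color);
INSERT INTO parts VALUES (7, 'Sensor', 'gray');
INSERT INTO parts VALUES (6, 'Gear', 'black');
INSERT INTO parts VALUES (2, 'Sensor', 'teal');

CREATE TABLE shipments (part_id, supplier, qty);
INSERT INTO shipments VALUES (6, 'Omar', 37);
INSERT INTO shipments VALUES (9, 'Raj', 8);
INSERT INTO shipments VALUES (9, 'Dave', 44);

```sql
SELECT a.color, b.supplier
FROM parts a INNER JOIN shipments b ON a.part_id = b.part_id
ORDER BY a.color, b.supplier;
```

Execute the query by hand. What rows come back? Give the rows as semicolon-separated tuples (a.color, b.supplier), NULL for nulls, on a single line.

INNER JOIN keeps only pairs where the ON condition holds.
Matching on a.part_id = b.part_id.
Matched pairs: 1.

(black, Omar)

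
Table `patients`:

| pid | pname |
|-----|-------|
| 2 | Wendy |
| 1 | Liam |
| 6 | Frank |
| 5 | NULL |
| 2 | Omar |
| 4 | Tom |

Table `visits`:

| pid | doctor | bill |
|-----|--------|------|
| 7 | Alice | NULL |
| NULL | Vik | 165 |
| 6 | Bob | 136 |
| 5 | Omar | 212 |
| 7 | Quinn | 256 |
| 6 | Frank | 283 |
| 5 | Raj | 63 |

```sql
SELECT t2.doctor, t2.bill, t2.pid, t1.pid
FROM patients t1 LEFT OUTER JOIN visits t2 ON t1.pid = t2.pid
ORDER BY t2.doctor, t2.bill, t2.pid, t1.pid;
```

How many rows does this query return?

8

LEFT JOIN keeps every row from `patients`; unmatched rows get NULL for `visits`'s columns.
Matching on t1.pid = t2.pid. A NULL in a compared column never satisfies the condition.
- t1[0] pid=2 → no match; kept with NULLs on the t2 side.
- t1[1] pid=1 → no match; kept with NULLs on the t2 side.
- t1[2] pid=6 → 2 match(es) in t2 → 2 row(s).
- t1[3] pid=5 → 2 match(es) in t2 → 2 row(s).
- t1[4] pid=2 → no match; kept with NULLs on the t2 side.
- t1[5] pid=4 → no match; kept with NULLs on the t2 side.
Total: 4 matched + 4 padded = 8 rows.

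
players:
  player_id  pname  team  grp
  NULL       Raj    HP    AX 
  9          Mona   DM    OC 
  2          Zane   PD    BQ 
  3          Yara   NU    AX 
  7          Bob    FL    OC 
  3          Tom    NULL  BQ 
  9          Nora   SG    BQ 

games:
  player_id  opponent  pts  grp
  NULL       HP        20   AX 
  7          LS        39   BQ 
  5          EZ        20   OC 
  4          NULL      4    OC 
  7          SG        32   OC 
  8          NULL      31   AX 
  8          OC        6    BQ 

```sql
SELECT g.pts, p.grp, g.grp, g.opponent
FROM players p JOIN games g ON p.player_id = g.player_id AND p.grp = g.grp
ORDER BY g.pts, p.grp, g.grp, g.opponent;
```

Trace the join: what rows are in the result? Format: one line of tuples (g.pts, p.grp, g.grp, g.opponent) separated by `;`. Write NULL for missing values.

INNER JOIN keeps only pairs where the ON condition holds.
Matching on p.player_id = g.player_id AND p.grp = g.grp. A NULL in a compared column never satisfies the condition.
Matched pairs: 1.

(32, OC, OC, SG)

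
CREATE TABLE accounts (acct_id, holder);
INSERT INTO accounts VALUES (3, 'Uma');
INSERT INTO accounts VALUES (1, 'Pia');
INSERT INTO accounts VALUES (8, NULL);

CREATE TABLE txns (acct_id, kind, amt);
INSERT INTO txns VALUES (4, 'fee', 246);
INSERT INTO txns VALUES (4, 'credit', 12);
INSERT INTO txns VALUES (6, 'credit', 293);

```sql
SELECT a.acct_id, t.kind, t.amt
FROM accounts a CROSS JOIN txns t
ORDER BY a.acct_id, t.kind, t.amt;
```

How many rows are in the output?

9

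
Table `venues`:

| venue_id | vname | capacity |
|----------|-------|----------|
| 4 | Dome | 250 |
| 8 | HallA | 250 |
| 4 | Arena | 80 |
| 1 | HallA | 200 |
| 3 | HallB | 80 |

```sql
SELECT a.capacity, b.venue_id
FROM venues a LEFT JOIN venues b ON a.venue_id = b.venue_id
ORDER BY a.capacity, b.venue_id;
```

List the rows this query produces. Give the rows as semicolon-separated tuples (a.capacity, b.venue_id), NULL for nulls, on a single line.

(80, 3); (80, 4); (80, 4); (200, 1); (250, 4); (250, 4); (250, 8)

LEFT JOIN keeps every row from `venues a`; unmatched rows get NULL for `venues b`'s columns.
Matching on a.venue_id = b.venue_id.
- a row (venue_id=4): matches 2 b row(s) → 2 output row(s).
- a row (venue_id=8): matches 1 b row(s) → 1 output row(s).
- a row (venue_id=4): matches 2 b row(s) → 2 output row(s).
- a row (venue_id=1): matches 1 b row(s) → 1 output row(s).
- a row (venue_id=3): matches 1 b row(s) → 1 output row(s).
After projecting and ordering:
a.capacity | b.venue_id
80 | 3
80 | 4
80 | 4
200 | 1
250 | 4
250 | 4
250 | 8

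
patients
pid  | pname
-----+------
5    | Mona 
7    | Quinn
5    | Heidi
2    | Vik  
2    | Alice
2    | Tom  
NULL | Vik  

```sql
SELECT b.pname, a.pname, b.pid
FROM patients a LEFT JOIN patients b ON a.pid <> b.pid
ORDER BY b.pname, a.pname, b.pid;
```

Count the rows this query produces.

23

LEFT JOIN keeps every row from `patients a`; unmatched rows get NULL for `patients b`'s columns.
Matching on a.pid <> b.pid. A NULL in a compared column never satisfies the condition.
- a row (pid=5): matches 4 b row(s) → 4 output row(s).
- a row (pid=7): matches 5 b row(s) → 5 output row(s).
- a row (pid=5): matches 4 b row(s) → 4 output row(s).
- a row (pid=2): matches 3 b row(s) → 3 output row(s).
- a row (pid=2): matches 3 b row(s) → 3 output row(s).
- a row (pid=2): matches 3 b row(s) → 3 output row(s).
- a row (pid=NULL): no match → kept, b columns NULL.
Total: 22 matched + 1 padded = 23 rows.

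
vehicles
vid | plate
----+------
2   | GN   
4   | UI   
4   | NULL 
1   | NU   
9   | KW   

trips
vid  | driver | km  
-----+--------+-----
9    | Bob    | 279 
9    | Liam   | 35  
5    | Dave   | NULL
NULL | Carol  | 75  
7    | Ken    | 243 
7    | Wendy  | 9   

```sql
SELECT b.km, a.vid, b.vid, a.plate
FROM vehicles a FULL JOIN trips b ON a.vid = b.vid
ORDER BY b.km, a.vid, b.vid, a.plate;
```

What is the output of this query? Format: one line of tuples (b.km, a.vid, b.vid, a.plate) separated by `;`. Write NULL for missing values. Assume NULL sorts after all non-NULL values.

(9, NULL, 7, NULL); (35, 9, 9, KW); (75, NULL, NULL, NULL); (243, NULL, 7, NULL); (279, 9, 9, KW); (NULL, 1, NULL, NU); (NULL, 2, NULL, GN); (NULL, 4, NULL, UI); (NULL, 4, NULL, NULL); (NULL, NULL, 5, NULL)

FULL OUTER JOIN keeps every row from both sides; unmatched rows get NULL for the other side's columns.
Matching on a.vid = b.vid. A NULL in a compared column never satisfies the condition.
- a[0] vid=2 → no match; kept with NULLs on the b side.
- a[1] vid=4 → no match; kept with NULLs on the b side.
- a[2] vid=4 → no match; kept with NULLs on the b side.
- a[3] vid=1 → no match; kept with NULLs on the b side.
- a[4] vid=9 → 2 match(es) in b → 2 row(s).
- 4 b row(s) had no a match → kept, a columns NULL.
After projecting and ordering:
b.km | a.vid | b.vid | a.plate
9 | NULL | 7 | NULL
35 | 9 | 9 | KW
75 | NULL | NULL | NULL
243 | NULL | 7 | NULL
279 | 9 | 9 | KW
NULL | 1 | NULL | NU
NULL | 2 | NULL | GN
NULL | 4 | NULL | UI
NULL | 4 | NULL | NULL
NULL | NULL | 5 | NULL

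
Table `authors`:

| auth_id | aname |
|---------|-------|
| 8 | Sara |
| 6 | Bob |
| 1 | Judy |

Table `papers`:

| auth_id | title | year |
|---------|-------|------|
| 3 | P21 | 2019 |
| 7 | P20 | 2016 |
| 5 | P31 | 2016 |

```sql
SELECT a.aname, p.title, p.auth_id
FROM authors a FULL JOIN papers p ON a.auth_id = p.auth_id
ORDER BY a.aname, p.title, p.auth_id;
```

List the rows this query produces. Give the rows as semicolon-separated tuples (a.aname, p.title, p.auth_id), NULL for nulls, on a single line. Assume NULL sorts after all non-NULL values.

(Bob, NULL, NULL); (Judy, NULL, NULL); (Sara, NULL, NULL); (NULL, P20, 7); (NULL, P21, 3); (NULL, P31, 5)

FULL OUTER JOIN keeps every row from both sides; unmatched rows get NULL for the other side's columns.
Matching on a.auth_id = p.auth_id.
- auth_id=8: no p row matches, row kept with p columns NULL.
- auth_id=6: no p row matches, row kept with p columns NULL.
- auth_id=1: no p row matches, row kept with p columns NULL.
- 3 p row(s) had no a match → kept, a columns NULL.
After projecting and ordering:
a.aname | p.title | p.auth_id
Bob | NULL | NULL
Judy | NULL | NULL
Sara | NULL | NULL
NULL | P20 | 7
NULL | P21 | 3
NULL | P31 | 5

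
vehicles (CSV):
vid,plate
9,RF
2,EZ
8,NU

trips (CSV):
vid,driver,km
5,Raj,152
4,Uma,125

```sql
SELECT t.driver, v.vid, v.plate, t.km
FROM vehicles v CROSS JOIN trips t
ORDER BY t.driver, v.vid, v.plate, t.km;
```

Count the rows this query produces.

CROSS JOIN pairs every row of `vehicles` with every row of `trips`: 3 × 2 = 6 rows.

6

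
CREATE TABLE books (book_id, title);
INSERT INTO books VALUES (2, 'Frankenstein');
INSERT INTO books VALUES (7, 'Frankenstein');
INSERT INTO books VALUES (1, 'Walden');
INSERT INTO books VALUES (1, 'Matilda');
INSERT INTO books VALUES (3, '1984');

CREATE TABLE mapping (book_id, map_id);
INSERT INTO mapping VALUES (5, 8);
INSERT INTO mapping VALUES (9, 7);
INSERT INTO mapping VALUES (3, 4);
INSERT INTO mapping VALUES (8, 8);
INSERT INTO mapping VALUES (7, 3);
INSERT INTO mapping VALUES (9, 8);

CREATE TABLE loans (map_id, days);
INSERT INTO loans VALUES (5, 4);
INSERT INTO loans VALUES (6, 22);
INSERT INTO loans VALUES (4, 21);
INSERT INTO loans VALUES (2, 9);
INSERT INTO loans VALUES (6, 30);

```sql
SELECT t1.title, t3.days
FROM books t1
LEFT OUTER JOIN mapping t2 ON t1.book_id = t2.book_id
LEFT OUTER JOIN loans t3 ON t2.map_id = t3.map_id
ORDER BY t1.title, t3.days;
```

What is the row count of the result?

5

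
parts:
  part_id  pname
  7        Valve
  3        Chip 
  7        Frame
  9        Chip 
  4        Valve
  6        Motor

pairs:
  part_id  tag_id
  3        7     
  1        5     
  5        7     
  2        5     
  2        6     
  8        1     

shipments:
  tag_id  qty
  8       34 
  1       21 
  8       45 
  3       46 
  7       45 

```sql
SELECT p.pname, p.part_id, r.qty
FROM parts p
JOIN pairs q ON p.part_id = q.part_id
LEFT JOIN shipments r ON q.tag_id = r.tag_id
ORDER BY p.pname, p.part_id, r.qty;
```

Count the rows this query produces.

Step 1 — p INNER JOIN q on part_id → 1 row(s).
Then LEFT JOIN `shipments r` on tag_id: each of those 1 rows is kept; rows whose q.tag_id has no match in r get NULL for r's columns.
Result: 1 row(s).

1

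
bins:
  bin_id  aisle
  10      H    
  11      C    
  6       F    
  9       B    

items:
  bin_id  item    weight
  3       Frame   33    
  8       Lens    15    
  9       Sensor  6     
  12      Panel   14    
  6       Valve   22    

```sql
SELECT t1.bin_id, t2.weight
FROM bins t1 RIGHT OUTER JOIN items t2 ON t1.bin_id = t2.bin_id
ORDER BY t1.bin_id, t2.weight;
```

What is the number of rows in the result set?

RIGHT JOIN keeps every row from `items`; unmatched rows get NULL for `bins`'s columns.
Matching on t1.bin_id = t2.bin_id.
- t1 row (bin_id=10): no match.
- t1 row (bin_id=11): no match.
- t1 row (bin_id=6): matches 1 t2 row(s) → 1 output row(s).
- t1 row (bin_id=9): matches 1 t2 row(s) → 1 output row(s).
- plus 3 unmatched t2 row(s), each kept with NULL t1 columns.
Total: 2 matched + 3 padded = 5 rows.

5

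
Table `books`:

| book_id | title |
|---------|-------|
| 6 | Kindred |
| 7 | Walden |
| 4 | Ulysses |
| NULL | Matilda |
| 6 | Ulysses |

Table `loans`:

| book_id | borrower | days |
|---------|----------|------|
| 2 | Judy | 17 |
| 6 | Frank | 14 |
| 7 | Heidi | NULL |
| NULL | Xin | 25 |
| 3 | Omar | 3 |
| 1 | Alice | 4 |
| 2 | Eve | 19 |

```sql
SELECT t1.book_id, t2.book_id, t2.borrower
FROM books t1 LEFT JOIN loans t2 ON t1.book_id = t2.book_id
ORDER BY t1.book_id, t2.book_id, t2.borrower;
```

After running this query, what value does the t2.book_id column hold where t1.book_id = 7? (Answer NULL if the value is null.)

LEFT JOIN keeps every row from `books`; unmatched rows get NULL for `loans`'s columns.
Matching on t1.book_id = t2.book_id. A NULL in a compared column never satisfies the condition.
Matched pairs: 3; unmatched t1 rows kept: 2.

7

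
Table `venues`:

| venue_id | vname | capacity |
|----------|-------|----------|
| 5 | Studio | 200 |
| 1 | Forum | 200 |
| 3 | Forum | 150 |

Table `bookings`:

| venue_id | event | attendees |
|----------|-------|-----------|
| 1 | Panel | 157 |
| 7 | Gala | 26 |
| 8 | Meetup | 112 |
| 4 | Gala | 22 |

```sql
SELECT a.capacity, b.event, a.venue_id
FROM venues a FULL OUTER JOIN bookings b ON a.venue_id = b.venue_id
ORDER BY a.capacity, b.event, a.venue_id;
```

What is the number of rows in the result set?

FULL OUTER JOIN keeps every row from both sides; unmatched rows get NULL for the other side's columns.
Matching on a.venue_id = b.venue_id.
Matched pairs: 1; unmatched a rows kept: 2; unmatched b rows kept: 3.
Total: 1 matched + 5 padded = 6 rows.

6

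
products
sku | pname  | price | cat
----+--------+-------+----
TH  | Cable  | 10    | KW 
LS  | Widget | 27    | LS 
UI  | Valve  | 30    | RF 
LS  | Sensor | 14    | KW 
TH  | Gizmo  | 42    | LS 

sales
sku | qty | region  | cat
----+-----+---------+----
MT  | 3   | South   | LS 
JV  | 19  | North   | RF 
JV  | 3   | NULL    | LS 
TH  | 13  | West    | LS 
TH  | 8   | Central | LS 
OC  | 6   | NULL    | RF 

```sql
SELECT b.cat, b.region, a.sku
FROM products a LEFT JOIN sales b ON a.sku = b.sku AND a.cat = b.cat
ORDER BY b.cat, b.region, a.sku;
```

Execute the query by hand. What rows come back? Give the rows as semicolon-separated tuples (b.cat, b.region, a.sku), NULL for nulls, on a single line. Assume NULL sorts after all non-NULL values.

LEFT JOIN keeps every row from `products`; unmatched rows get NULL for `sales`'s columns.
Matching on a.sku = b.sku AND a.cat = b.cat.
Matched pairs: 2; unmatched a rows kept: 4.

(LS, Central, TH); (LS, West, TH); (NULL, NULL, LS); (NULL, NULL, LS); (NULL, NULL, TH); (NULL, NULL, UI)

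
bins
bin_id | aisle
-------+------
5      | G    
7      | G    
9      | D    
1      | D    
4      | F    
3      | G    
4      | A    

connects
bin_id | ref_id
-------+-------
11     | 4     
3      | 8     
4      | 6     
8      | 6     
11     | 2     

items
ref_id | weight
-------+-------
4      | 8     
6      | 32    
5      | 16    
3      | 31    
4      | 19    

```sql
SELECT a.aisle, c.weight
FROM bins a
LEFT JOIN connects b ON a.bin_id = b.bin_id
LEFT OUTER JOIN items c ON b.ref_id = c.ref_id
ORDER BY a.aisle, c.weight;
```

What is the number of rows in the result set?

7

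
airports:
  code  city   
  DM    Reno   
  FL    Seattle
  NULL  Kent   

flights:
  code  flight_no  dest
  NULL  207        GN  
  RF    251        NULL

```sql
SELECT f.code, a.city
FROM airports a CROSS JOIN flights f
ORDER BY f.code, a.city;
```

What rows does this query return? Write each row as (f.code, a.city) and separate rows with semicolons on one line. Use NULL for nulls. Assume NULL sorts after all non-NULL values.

(RF, Kent); (RF, Reno); (RF, Seattle); (NULL, Kent); (NULL, Reno); (NULL, Seattle)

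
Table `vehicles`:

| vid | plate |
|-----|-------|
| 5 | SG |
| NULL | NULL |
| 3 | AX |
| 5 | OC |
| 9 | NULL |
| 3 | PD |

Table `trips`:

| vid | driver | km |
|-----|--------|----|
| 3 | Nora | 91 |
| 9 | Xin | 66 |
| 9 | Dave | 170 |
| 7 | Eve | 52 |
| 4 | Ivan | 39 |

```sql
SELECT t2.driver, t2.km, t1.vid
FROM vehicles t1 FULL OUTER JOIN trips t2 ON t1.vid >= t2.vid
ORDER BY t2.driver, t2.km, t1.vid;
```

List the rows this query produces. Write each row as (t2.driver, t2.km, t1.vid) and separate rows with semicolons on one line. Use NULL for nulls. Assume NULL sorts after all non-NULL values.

FULL OUTER JOIN keeps every row from both sides; unmatched rows get NULL for the other side's columns.
Matching on t1.vid >= t2.vid. A NULL in a compared column never satisfies the condition.
- t1[0] vid=5 → 2 match(es) in t2 → 2 row(s).
- t1[1] vid=NULL → no match; kept with NULLs on the t2 side.
- t1[2] vid=3 → 1 match(es) in t2 → 1 row(s).
- t1[3] vid=5 → 2 match(es) in t2 → 2 row(s).
- t1[4] vid=9 → 5 match(es) in t2 → 5 row(s).
- t1[5] vid=3 → 1 match(es) in t2 → 1 row(s).

(Dave, 170, 9); (Eve, 52, 9); (Ivan, 39, 5); (Ivan, 39, 5); (Ivan, 39, 9); (Nora, 91, 3); (Nora, 91, 3); (Nora, 91, 5); (Nora, 91, 5); (Nora, 91, 9); (Xin, 66, 9); (NULL, NULL, NULL)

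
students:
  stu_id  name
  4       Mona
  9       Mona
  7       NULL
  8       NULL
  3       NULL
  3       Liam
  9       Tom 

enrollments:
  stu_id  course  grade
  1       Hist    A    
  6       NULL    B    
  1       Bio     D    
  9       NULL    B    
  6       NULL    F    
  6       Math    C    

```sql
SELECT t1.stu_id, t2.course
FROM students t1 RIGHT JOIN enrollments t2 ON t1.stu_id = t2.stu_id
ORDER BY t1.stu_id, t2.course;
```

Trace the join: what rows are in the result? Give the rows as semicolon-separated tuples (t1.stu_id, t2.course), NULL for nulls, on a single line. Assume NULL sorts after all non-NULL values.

RIGHT JOIN keeps every row from `enrollments`; unmatched rows get NULL for `students`'s columns.
Matching on t1.stu_id = t2.stu_id.
- t1 row (stu_id=4): no match.
- t1 row (stu_id=9): matches 1 t2 row(s) → 1 output row(s).
- t1 row (stu_id=7): no match.
- t1 row (stu_id=8): no match.
- t1 row (stu_id=3): no match.
- t1 row (stu_id=3): no match.
- t1 row (stu_id=9): matches 1 t2 row(s) → 1 output row(s).
- plus 5 unmatched t2 row(s), each kept with NULL t1 columns.
After projecting and ordering:
t1.stu_id | t2.course
9 | NULL
9 | NULL
NULL | Bio
NULL | Hist
NULL | Math
NULL | NULL
NULL | NULL

(9, NULL); (9, NULL); (NULL, Bio); (NULL, Hist); (NULL, Math); (NULL, NULL); (NULL, NULL)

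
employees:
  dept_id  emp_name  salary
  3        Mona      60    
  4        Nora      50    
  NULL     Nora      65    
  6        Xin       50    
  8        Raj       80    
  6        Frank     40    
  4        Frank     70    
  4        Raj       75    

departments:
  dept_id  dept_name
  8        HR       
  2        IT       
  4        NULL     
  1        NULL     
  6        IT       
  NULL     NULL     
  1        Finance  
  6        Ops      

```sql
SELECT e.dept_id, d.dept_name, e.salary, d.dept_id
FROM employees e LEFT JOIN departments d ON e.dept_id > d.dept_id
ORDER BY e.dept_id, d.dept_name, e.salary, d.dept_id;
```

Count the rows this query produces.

27

LEFT JOIN keeps every row from `employees`; unmatched rows get NULL for `departments`'s columns.
Matching on e.dept_id > d.dept_id. A NULL in a compared column never satisfies the condition.
- dept_id=3: 3 matching d row(s), so 3 row(s) emitted.
- dept_id=4: 3 matching d row(s), so 3 row(s) emitted.
- dept_id=NULL: no d row matches, row kept with d columns NULL.
- dept_id=6: 4 matching d row(s), so 4 row(s) emitted.
- dept_id=8: 6 matching d row(s), so 6 row(s) emitted.
- dept_id=6: 4 matching d row(s), so 4 row(s) emitted.
- dept_id=4: 3 matching d row(s), so 3 row(s) emitted.
- dept_id=4: 3 matching d row(s), so 3 row(s) emitted.
Total: 26 matched + 1 padded = 27 rows.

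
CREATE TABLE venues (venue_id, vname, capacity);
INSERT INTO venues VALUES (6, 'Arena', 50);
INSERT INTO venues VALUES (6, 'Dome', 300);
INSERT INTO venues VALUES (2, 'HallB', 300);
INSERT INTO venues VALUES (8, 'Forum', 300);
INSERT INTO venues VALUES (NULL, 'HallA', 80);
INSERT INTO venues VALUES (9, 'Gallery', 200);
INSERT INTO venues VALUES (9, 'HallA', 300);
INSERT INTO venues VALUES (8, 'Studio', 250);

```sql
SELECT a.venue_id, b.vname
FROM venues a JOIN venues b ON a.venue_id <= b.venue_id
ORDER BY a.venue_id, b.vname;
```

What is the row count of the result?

31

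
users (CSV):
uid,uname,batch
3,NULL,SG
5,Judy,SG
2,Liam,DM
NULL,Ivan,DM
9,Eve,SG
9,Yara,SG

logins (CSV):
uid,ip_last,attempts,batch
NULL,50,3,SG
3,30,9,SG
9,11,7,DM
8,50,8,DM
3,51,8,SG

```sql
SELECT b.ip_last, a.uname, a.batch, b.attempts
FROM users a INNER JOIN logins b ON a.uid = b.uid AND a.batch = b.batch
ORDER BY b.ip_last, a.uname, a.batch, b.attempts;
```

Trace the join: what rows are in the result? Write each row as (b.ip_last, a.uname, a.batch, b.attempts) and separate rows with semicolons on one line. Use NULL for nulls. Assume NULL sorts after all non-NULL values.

(30, NULL, SG, 9); (51, NULL, SG, 8)

INNER JOIN keeps only pairs where the ON condition holds.
Matching on a.uid = b.uid AND a.batch = b.batch. A NULL in a compared column never satisfies the condition.
- uid=3, batch=SG: 2 matching b row(s), so 2 row(s) emitted.
- uid=5, batch=SG: no matching b row, dropped.
- uid=2, batch=DM: no matching b row, dropped.
- uid=NULL, batch=DM: no matching b row, dropped.
- uid=9, batch=SG: no matching b row, dropped.
- uid=9, batch=SG: no matching b row, dropped.
After projecting and ordering:
b.ip_last | a.uname | a.batch | b.attempts
30 | NULL | SG | 9
51 | NULL | SG | 8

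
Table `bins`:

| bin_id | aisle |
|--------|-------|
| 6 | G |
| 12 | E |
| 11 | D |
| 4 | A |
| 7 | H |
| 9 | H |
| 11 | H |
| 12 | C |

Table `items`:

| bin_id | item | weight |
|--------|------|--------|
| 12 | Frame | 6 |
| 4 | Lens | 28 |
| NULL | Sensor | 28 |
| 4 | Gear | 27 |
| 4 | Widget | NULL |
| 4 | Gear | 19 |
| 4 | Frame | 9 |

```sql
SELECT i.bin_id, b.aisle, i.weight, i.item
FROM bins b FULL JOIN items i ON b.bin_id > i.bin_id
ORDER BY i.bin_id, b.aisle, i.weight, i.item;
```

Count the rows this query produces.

38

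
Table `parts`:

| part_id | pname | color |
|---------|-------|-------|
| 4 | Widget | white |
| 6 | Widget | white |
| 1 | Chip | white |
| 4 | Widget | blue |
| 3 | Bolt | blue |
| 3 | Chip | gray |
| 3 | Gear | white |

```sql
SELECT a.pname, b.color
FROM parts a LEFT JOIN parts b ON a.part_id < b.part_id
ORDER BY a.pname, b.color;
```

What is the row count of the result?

18

LEFT JOIN keeps every row from `parts a`; unmatched rows get NULL for `parts b`'s columns.
Matching on a.part_id < b.part_id.
Matched pairs: 17; unmatched a rows kept: 1.
Total: 17 matched + 1 padded = 18 rows.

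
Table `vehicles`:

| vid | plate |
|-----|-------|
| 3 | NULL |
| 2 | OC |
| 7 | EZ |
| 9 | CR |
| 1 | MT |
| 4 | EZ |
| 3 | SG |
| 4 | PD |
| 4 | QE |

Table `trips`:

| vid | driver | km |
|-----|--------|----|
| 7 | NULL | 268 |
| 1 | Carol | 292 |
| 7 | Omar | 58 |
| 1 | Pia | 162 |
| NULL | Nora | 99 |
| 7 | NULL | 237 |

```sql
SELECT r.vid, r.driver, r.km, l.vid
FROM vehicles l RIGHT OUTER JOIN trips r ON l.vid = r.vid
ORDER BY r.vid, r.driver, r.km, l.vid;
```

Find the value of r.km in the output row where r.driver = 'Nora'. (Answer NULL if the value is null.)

99

RIGHT JOIN keeps every row from `trips`; unmatched rows get NULL for `vehicles`'s columns.
Matching on l.vid = r.vid. A NULL in a compared column never satisfies the condition.
- vid=3: no matching r row.
- vid=2: no matching r row.
- vid=7: 3 matching r row(s), so 3 row(s) emitted.
- vid=9: no matching r row.
- vid=1: 2 matching r row(s), so 2 row(s) emitted.
- vid=4: no matching r row.
- vid=3: no matching r row.
- vid=4: no matching r row.
- vid=4: no matching r row.
- plus 1 unmatched r row(s), each kept with NULL l columns.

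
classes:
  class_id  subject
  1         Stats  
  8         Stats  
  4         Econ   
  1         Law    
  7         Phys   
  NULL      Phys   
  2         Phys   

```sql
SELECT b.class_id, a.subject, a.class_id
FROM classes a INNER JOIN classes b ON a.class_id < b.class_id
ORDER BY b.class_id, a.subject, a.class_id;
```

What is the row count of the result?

INNER JOIN keeps only pairs where the ON condition holds.
Matching on a.class_id < b.class_id. A NULL in a compared column never satisfies the condition.
- a[0] class_id=1 → 4 match(es) in b → 4 row(s).
- a[1] class_id=8 → no match; dropped.
- a[2] class_id=4 → 2 match(es) in b → 2 row(s).
- a[3] class_id=1 → 4 match(es) in b → 4 row(s).
- a[4] class_id=7 → 1 match(es) in b → 1 row(s).
- a[5] class_id=NULL → no match; dropped.
- a[6] class_id=2 → 3 match(es) in b → 3 row(s).
Total: 14 rows.

14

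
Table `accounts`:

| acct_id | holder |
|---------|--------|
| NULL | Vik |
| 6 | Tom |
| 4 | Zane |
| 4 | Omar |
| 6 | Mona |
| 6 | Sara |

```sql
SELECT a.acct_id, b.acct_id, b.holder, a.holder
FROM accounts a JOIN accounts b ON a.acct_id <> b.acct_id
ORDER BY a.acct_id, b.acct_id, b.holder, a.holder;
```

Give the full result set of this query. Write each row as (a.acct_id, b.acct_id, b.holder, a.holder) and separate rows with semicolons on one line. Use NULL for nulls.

(4, 6, Mona, Omar); (4, 6, Mona, Zane); (4, 6, Sara, Omar); (4, 6, Sara, Zane); (4, 6, Tom, Omar); (4, 6, Tom, Zane); (6, 4, Omar, Mona); (6, 4, Omar, Sara); (6, 4, Omar, Tom); (6, 4, Zane, Mona); (6, 4, Zane, Sara); (6, 4, Zane, Tom)

INNER JOIN keeps only pairs where the ON condition holds.
Matching on a.acct_id <> b.acct_id. A NULL in a compared column never satisfies the condition.
- acct_id=NULL: no matching b row, dropped.
- acct_id=6: 2 matching b row(s), so 2 row(s) emitted.
- acct_id=4: 3 matching b row(s), so 3 row(s) emitted.
- acct_id=4: 3 matching b row(s), so 3 row(s) emitted.
- acct_id=6: 2 matching b row(s), so 2 row(s) emitted.
- acct_id=6: 2 matching b row(s), so 2 row(s) emitted.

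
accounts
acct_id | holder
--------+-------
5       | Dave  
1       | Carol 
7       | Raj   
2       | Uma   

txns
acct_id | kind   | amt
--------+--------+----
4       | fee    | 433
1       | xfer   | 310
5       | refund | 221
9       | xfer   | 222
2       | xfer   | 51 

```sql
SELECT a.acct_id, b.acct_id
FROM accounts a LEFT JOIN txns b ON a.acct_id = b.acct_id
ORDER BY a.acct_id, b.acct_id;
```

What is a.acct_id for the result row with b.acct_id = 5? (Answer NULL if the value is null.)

LEFT JOIN keeps every row from `accounts`; unmatched rows get NULL for `txns`'s columns.
Matching on a.acct_id = b.acct_id.
Matched pairs: 3; unmatched a rows kept: 1.

5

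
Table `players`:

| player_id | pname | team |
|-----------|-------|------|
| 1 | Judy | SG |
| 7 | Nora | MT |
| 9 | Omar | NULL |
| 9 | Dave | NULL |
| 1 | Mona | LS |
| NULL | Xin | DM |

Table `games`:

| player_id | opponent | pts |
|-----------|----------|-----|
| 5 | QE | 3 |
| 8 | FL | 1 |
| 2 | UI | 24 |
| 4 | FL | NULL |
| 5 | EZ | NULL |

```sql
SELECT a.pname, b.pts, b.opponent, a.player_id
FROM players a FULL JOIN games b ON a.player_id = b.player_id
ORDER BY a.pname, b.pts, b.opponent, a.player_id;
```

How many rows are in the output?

FULL OUTER JOIN keeps every row from both sides; unmatched rows get NULL for the other side's columns.
Matching on a.player_id = b.player_id. A NULL in a compared column never satisfies the condition.
- a (player_id=1) has no partner → padded with NULL.
- a (player_id=7) has no partner → padded with NULL.
- a (player_id=9) has no partner → padded with NULL.
- a (player_id=9) has no partner → padded with NULL.
- a (player_id=1) has no partner → padded with NULL.
- a (player_id=NULL) has no partner → padded with NULL.
- plus 5 unmatched b row(s), each kept with NULL a columns.
Total: 0 matched + 11 padded = 11 rows.

11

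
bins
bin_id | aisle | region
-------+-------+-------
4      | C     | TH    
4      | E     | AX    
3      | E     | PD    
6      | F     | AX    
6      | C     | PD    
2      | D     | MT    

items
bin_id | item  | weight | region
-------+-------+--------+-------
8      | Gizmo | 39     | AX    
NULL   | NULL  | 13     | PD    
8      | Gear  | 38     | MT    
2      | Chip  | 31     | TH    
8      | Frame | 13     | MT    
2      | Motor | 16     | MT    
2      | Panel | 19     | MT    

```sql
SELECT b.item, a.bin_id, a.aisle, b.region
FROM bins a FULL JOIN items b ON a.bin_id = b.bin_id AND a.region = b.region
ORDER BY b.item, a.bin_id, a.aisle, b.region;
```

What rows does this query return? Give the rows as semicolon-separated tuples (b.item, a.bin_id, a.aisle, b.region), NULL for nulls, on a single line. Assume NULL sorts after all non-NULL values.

FULL OUTER JOIN keeps every row from both sides; unmatched rows get NULL for the other side's columns.
Matching on a.bin_id = b.bin_id AND a.region = b.region. A NULL in a compared column never satisfies the condition.
- a (bin_id=4, region=TH) has no partner → padded with NULL.
- a (bin_id=4, region=AX) has no partner → padded with NULL.
- a (bin_id=3, region=PD) has no partner → padded with NULL.
- a (bin_id=6, region=AX) has no partner → padded with NULL.
- a (bin_id=6, region=PD) has no partner → padded with NULL.
- a (bin_id=2, region=MT) pairs with 2 row(s) of b.
- plus 5 unmatched b row(s), each kept with NULL a columns.

(Chip, NULL, NULL, TH); (Frame, NULL, NULL, MT); (Gear, NULL, NULL, MT); (Gizmo, NULL, NULL, AX); (Motor, 2, D, MT); (Panel, 2, D, MT); (NULL, 3, E, NULL); (NULL, 4, C, NULL); (NULL, 4, E, NULL); (NULL, 6, C, NULL); (NULL, 6, F, NULL); (NULL, NULL, NULL, PD)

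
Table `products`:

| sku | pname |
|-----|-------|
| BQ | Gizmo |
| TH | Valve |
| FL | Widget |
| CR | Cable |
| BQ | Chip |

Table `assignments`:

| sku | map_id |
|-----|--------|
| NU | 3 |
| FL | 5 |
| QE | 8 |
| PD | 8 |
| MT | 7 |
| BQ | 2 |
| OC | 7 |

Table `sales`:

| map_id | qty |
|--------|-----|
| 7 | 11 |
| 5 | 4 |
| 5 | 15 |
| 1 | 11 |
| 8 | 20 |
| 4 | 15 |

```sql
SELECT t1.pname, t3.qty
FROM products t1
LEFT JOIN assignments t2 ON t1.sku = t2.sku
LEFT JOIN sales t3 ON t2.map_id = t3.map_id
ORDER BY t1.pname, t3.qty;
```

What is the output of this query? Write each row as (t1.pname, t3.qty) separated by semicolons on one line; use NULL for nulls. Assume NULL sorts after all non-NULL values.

(Cable, NULL); (Chip, NULL); (Gizmo, NULL); (Valve, NULL); (Widget, 4); (Widget, 15)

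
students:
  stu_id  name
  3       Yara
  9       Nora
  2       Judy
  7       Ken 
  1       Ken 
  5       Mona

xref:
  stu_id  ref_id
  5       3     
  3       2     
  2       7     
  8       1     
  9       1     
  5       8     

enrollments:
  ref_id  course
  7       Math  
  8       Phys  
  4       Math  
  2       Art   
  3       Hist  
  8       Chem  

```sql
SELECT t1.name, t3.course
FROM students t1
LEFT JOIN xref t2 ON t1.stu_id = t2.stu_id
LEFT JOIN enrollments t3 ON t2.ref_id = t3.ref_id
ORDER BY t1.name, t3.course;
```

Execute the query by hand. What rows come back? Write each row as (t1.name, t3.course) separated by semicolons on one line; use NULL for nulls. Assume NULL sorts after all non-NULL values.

(Judy, Math); (Ken, NULL); (Ken, NULL); (Mona, Chem); (Mona, Hist); (Mona, Phys); (Nora, NULL); (Yara, Art)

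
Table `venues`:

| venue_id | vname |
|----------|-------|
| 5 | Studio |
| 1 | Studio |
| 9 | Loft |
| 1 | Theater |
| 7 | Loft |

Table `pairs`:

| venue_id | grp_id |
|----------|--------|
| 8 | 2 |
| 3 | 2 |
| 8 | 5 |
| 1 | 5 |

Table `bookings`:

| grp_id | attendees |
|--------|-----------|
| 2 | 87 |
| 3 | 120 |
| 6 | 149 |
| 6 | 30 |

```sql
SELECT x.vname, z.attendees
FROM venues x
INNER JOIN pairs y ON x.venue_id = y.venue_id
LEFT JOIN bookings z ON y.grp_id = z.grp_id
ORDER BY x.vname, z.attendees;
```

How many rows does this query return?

2

Evaluate left to right. First `venues x INNER JOIN pairs y` on venue_id: 2 row(s).
Then LEFT JOIN `bookings z` on grp_id: each of those 2 rows is kept; rows whose y.grp_id has no match in z get NULL for z's columns.
Result: 2 row(s).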